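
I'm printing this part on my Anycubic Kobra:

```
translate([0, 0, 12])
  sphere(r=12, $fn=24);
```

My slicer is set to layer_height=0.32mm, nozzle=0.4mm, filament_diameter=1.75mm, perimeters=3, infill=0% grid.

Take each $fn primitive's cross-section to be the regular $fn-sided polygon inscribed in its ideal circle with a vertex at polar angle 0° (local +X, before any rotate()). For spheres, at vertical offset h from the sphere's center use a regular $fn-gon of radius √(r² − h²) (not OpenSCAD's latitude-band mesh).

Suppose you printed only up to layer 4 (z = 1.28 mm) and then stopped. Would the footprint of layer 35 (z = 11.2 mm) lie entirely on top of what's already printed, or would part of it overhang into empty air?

Compare the two slices. At z = 1.28: the r=12 sphere contributes a regular 24-gon of circumradius √(12²−10.72²) = 5.393 (area = (24/2)·5.393²·sin(360°/24) = 90.32 mm²). At z = 11.2: the r=12 sphere contributes a regular 24-gon of circumradius √(12²−0.8²) = 11.973 (area = (24/2)·11.973²·sin(360°/24) = 445.25 mm²). Checking containment: at z = 11.2 the cross-section extends beyond the z = 1.28 cross-section by about 354.93 mm².

part overhangs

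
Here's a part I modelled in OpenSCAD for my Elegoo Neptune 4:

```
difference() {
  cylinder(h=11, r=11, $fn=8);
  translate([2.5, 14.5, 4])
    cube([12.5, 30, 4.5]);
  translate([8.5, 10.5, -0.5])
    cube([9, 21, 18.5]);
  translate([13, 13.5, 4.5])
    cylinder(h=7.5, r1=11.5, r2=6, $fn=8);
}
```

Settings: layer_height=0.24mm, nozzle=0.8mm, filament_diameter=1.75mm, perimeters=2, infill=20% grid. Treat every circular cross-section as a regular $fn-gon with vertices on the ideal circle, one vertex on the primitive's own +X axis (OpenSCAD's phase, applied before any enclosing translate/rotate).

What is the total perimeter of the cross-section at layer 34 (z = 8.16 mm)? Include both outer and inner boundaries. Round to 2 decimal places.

At z = 8.16 mm: the r=11 cylinder gives a regular 8-gon of circumradius 11 (constant along its height) (perimeter = 2·8·11.000·sin(180°/8) = 67.35 mm); the cube at (2.5, 14.5) is present — its section is the full 12.5×30 rectangle (perimeter 85.00 mm); the cube at (8.5, 10.5) (footprint 9×21) is included at this height (perimeter 60.00 mm); the cone at (13, 13.5) (r1=11.5→r2=6) has section circumradius 8.816 here — a regular 8-gon (perimeter = 2·8·8.816·sin(180°/8) = 53.98 mm); After the difference (first − rest): starting from the r=11 cylinder, the 12.5×30 cube at (2.5, 14.5) misses the remaining region (no effect); the 9×21 cube at (8.5, 10.5) misses the remaining region (no effect); the cone at (13, 13.5) partially overlaps it — only the 1.38 mm² overlap (of its 219.83 mm²) is removed, clipping the outline — boundary = 67.35 mm. Overall, the cross-section is a single solid region. Total boundary length (outer) = 67.35 mm.

67.35 mm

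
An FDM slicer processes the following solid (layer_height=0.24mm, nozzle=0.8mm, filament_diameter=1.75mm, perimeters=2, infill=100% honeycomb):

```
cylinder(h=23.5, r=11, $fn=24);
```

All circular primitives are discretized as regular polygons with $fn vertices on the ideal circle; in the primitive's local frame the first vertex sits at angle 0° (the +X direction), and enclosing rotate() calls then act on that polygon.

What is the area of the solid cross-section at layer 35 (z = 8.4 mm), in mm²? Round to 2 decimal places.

At z = 8.4 mm: the r=11 cylinder contributes a regular 24-gon of circumradius 11 (area = (24/2)·11.000²·sin(360°/24) = 375.81 mm²). Overall, the cross-section is a single solid region. Net area = 375.81 mm².

375.81 mm²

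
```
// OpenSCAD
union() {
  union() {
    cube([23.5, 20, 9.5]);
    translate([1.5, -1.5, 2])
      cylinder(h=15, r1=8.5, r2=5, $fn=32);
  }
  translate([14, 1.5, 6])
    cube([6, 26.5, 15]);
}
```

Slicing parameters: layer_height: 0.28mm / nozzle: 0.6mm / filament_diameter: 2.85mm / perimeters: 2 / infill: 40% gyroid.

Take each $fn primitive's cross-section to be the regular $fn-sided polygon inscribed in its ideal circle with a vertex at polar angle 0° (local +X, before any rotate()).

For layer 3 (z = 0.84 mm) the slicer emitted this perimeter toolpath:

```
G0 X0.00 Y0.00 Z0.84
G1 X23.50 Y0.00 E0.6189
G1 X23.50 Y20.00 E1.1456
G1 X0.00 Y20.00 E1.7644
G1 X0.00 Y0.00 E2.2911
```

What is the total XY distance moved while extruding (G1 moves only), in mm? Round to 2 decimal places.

87.00 mm

Sum the Euclidean lengths of each G1 segment: total = 87.00 mm.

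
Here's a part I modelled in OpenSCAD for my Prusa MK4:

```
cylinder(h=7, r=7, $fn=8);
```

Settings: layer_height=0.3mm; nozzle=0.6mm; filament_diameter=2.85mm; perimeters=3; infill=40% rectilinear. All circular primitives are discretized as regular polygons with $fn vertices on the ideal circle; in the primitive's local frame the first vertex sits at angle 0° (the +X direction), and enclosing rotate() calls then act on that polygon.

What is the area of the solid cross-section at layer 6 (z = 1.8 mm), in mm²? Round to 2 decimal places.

138.59 mm²

At z = 1.8 mm: the r=7 cylinder contributes a regular 8-gon of circumradius 7 (area = (8/2)·7.000²·sin(360°/8) = 138.59 mm²). Overall, the cross-section is a single solid region. Net area = 138.59 mm².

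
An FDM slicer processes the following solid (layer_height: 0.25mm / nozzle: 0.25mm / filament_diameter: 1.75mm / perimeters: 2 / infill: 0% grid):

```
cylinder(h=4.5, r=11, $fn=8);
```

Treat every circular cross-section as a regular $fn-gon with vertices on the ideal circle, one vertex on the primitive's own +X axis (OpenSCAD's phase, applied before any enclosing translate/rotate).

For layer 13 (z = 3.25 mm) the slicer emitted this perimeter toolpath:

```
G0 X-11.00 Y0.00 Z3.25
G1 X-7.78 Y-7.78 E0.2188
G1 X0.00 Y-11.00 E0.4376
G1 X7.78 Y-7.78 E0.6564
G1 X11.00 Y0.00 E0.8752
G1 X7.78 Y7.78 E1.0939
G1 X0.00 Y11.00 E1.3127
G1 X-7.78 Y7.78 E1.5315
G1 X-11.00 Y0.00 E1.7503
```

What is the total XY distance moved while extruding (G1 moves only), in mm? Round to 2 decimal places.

Sum the Euclidean lengths of each G1 segment: total = 67.36 mm.

67.36 mm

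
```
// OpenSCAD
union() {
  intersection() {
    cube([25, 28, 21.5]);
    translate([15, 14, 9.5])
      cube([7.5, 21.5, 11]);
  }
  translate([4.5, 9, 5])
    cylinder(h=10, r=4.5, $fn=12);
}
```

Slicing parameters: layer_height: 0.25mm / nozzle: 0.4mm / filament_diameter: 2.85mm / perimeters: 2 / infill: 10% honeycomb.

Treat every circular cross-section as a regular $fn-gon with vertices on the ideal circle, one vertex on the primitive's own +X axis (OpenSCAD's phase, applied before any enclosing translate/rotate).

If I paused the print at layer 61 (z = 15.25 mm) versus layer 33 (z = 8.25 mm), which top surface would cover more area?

Layer 61 (z = 15.25): the 25×28 cube contributes its full rectangle (area 700.00 mm²); the 7.5×21.5 cube at (15, 14) contributes its full rectangle (area 161.25 mm²); After intersecting: the 7.5×21.5 cube at (15, 14) partially overlaps the 25×28 cube; clipping to the common part keeps 105.00 mm² — area = 105.00 mm²; the cylinder at (4.5, 9) is absent (z outside [5, 15]); Taking the union: only that combined region is present, so the union is just that shape — area = 105.00 mm². So its area = 105.00 mm². Layer 33 (z = 8.25): the 25×28 cube contributes its full rectangle (area 700.00 mm²); the cube at (15, 14) does not reach this height (z outside [9.5, 20.5]); Taking the intersection: at least one operand is absent at this height, so nothing remains; the cylinder at (4.5, 9): section is a regular 12-gon, circumradius r=4.5 (area = (12/2)·4.500²·sin(360°/12) = 60.75 mm²); Taking the union: only the r=4.5 cylinder at (4.5, 9) is present, so the union is just that shape — area = 60.75 mm². So its area = 60.75 mm². Layer 61 is larger (105.00 vs 60.75 mm²).

layer 61 (z = 15.25 mm)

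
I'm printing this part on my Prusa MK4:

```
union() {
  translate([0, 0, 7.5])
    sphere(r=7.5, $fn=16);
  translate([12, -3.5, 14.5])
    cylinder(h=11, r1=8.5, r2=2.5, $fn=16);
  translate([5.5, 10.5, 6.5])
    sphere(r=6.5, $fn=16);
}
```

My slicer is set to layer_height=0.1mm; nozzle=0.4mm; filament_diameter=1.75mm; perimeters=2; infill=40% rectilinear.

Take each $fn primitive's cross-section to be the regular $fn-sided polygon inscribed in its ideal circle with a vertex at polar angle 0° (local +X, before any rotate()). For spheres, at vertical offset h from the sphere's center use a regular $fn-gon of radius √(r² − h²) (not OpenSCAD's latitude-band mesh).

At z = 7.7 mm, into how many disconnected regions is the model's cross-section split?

At z = 7.7 mm: the r=7.5 sphere slices to a regular 16-gon of circumradius 7.497 (√(r²−h²) with h=0.2 from center); the cone at (12, -3.5) is absent (z outside [14.5, 25.5]); the sphere at (5.5, 10.5): section is a regular 16-gon, circumradius = √(r²−h²) = √(6.5²−1.2²) = 6.388; Merging all regions: the regions partially overlap (shared area 8.61 mm²), so overlapping operands fuse into one piece — 1 connected region. The result has 1 disconnected region.

1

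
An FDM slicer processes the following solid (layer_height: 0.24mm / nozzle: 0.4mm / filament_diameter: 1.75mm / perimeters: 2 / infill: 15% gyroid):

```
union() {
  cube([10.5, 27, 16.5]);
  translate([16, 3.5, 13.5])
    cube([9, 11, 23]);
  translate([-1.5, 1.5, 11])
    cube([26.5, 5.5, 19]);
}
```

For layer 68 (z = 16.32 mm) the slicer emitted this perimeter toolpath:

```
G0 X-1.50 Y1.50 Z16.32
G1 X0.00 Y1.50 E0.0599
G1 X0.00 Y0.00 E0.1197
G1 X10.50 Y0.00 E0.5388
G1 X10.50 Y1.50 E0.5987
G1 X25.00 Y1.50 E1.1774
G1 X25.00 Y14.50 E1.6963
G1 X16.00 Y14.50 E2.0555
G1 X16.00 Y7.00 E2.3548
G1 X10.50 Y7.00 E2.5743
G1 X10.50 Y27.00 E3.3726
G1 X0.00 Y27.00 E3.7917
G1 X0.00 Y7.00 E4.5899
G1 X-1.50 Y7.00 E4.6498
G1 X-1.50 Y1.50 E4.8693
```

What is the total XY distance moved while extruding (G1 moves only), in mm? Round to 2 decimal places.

122.00 mm

Sum the Euclidean lengths of each G1 segment: total = 122.00 mm.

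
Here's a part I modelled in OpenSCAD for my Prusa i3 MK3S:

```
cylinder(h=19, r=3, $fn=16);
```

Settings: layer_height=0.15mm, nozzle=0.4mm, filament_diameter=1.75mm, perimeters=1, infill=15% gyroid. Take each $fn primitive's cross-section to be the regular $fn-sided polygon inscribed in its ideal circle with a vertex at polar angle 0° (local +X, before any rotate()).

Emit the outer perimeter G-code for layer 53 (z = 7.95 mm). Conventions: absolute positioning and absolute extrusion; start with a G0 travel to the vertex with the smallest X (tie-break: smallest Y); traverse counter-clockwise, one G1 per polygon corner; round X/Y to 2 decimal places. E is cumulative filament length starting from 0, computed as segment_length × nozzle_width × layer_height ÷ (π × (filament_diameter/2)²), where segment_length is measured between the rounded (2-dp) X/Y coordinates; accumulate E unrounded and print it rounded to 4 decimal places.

G0 X-3.00 Y0.00 Z7.95
G1 X-2.77 Y-1.15 E0.0293
G1 X-2.12 Y-2.12 E0.0584
G1 X-1.15 Y-2.77 E0.0875
G1 X0.00 Y-3.00 E0.1168
G1 X1.15 Y-2.77 E0.1460
G1 X2.12 Y-2.12 E0.1751
G1 X2.77 Y-1.15 E0.2043
G1 X3.00 Y0.00 E0.2335
G1 X2.77 Y1.15 E0.2628
G1 X2.12 Y2.12 E0.2919
G1 X1.15 Y2.77 E0.3210
G1 X0.00 Y3.00 E0.3503
G1 X-1.15 Y2.77 E0.3795
G1 X-2.12 Y2.12 E0.4087
G1 X-2.77 Y1.15 E0.4378
G1 X-3.00 Y0.00 E0.4671

At z = 7.95 mm: the cylinder: section is a regular 16-gon, circumradius r=3. The outline is a single polygon with 16 vertices. Extrusion per mm of travel: 0.4 × 0.15 / (π × 0.875²) = 0.024945. Accumulating E over each segment gives final E = 0.4671.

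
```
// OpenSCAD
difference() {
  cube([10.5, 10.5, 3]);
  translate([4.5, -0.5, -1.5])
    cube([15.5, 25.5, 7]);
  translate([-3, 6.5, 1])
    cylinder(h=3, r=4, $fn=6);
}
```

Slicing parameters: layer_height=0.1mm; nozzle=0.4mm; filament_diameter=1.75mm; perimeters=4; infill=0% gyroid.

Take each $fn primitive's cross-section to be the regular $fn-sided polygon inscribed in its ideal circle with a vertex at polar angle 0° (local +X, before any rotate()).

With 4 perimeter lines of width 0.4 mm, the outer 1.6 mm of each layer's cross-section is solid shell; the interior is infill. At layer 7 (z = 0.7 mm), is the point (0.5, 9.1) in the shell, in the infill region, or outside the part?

shell

At z = 0.7 mm: the cube is present — its section is the full 10.5×10.5 rectangle; the 15.5×25.5 cube at (4.5, -0.5) contributes its full rectangle; the cylinder at (-3, 6.5) is not intersected at this z (z outside [1, 4]); Subtracting the remaining from the first: starting from the 10.5×10.5 cube, the 15.5×25.5 cube at (4.5, -0.5) partially overlaps it — only the 63.00 mm² overlap (of its 395.25 mm²) is removed, clipping the outline — 1 connected region. Overall, the cross-section is a single solid region. The nearest boundary edge runs (0.00, 0.00)→(0.00, 10.50); distance from the point to it = 0.50 mm. The point is inside the cross-section, 0.50 mm from the nearest boundary — within the 1.6 mm shell band (4 × 0.4).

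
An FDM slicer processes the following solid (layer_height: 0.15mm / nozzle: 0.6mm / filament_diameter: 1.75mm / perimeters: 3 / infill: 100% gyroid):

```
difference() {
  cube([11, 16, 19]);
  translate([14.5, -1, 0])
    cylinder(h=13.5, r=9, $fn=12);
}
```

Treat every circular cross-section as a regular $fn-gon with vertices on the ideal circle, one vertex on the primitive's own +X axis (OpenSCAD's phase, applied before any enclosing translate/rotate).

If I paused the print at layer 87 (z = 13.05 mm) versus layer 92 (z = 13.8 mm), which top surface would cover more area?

layer 92 (z = 13.8 mm)

Layer 87 (z = 13.05): the cube (footprint 11×16) is included at this height (area 176.00 mm²); the cylinder at (14.5, -1): section is a regular 12-gon, circumradius r=9 (area = (12/2)·9.000²·sin(360°/12) = 243.00 mm²); After the difference (first − rest): starting from the 11×16 cube (176.00 mm²), the r=9 cylinder at (14.5, -1) partially overlaps it — only the 25.53 mm² overlap (of its 243.00 mm²) is removed, clipping the outline — area = 150.47 mm². So its area = 150.47 mm². Layer 92 (z = 13.8): the 11×16 cube contributes its full rectangle (area 176.00 mm²); the cylinder at (14.5, -1) is not intersected at this z (z outside [0, 13.5]); After the difference (first − rest): none of the subtracted shapes is present at this height, so the 11×16 cube is unchanged — area = 176.00 mm². So its area = 176.00 mm². Layer 92 is larger (176.00 vs 150.47 mm²).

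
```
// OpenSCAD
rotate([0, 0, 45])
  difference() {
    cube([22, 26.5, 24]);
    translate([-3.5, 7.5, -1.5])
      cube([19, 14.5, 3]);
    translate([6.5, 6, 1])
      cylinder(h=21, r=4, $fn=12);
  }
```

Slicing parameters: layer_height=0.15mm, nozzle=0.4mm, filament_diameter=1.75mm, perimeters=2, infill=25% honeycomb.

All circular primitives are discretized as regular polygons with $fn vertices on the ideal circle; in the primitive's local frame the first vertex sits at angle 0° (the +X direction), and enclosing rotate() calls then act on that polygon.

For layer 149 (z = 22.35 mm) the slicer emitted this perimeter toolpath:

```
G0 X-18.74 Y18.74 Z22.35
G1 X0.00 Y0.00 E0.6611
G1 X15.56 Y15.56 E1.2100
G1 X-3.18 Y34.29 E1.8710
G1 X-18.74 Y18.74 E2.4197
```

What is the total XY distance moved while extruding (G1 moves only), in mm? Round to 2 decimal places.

Sum the Euclidean lengths of each G1 segment: total = 97.00 mm.

97.00 mm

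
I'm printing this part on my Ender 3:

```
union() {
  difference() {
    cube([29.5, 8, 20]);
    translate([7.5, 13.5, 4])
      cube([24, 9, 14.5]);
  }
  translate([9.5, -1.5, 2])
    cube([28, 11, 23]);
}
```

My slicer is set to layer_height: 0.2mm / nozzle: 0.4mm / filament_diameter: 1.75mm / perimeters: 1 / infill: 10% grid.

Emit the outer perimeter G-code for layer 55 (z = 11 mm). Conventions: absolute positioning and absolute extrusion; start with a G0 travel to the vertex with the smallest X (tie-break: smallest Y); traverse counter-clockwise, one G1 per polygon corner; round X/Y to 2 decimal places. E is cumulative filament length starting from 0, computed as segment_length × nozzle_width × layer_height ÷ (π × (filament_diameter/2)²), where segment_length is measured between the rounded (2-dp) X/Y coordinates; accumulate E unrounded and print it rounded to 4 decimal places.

G0 X0.00 Y0.00 Z11.00
G1 X9.50 Y0.00 E0.3160
G1 X9.50 Y-1.50 E0.3659
G1 X37.50 Y-1.50 E1.2971
G1 X37.50 Y9.50 E1.6630
G1 X9.50 Y9.50 E2.5943
G1 X9.50 Y8.00 E2.6442
G1 X0.00 Y8.00 E2.9602
G1 X0.00 Y0.00 E3.2262

At z = 11 mm: the 29.5×8 cube contributes its full rectangle; the 24×9 cube at (7.5, 13.5) contributes its full rectangle; Taking the first minus the rest: starting from the 29.5×8 cube, the 24×9 cube at (7.5, 13.5) misses the remaining region (no effect) — 1 connected region; the cube at (9.5, -1.5) (footprint 28×11) is included at this height; Merging all regions: the regions partially overlap (shared area 160.00 mm²), so overlapping operands fuse into one piece — 1 connected region. The outline is a single polygon with 8 vertices. Extrusion per mm of travel: 0.4 × 0.2 / (π × 0.875²) = 0.033260. Accumulating E over each segment gives final E = 3.2262.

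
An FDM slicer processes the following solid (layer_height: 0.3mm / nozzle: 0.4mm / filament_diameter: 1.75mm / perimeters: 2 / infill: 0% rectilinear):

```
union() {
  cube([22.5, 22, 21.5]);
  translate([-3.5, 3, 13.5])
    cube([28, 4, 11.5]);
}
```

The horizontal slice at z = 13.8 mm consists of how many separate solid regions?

At z = 13.8 mm: the 22.5×22 cube contributes its full rectangle; the 28×4 cube at (-3.5, 3) contributes its full rectangle; Taking the union: the regions partially overlap (shared area 90.00 mm²), so overlapping operands fuse into one piece — 1 connected region. The result has 1 disconnected region.

1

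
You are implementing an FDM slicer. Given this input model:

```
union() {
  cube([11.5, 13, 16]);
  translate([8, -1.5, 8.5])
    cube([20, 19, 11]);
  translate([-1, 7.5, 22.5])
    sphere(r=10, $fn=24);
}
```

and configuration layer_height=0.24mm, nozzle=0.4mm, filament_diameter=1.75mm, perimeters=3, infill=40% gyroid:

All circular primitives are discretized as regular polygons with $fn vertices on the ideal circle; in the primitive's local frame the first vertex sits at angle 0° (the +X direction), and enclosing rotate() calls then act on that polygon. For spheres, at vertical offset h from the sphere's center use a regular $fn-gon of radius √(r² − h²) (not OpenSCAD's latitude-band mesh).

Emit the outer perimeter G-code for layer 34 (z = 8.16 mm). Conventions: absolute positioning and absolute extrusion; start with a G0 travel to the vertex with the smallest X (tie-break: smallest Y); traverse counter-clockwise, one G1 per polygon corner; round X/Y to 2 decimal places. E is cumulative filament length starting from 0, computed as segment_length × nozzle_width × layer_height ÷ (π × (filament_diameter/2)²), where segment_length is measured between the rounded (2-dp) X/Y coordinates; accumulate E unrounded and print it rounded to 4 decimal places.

At z = 8.16 mm: the cube (footprint 11.5×13) is included at this height; the cube at (8, -1.5) is not intersected at this z (z outside [8.5, 19.5]); the sphere at (-1, 7.5) is not intersected at this z (|z−center|=14.340 > r=10); Merging all regions: only the 11.5×13 cube is present, so the union is just that shape — 1 connected region. The outline is a single polygon with 4 vertices. Extrusion per mm of travel: 0.4 × 0.24 / (π × 0.875²) = 0.039912. Accumulating E over each segment gives final E = 1.9557.

G0 X0.00 Y0.00 Z8.16
G1 X11.50 Y0.00 E0.4590
G1 X11.50 Y13.00 E0.9778
G1 X0.00 Y13.00 E1.4368
G1 X0.00 Y0.00 E1.9557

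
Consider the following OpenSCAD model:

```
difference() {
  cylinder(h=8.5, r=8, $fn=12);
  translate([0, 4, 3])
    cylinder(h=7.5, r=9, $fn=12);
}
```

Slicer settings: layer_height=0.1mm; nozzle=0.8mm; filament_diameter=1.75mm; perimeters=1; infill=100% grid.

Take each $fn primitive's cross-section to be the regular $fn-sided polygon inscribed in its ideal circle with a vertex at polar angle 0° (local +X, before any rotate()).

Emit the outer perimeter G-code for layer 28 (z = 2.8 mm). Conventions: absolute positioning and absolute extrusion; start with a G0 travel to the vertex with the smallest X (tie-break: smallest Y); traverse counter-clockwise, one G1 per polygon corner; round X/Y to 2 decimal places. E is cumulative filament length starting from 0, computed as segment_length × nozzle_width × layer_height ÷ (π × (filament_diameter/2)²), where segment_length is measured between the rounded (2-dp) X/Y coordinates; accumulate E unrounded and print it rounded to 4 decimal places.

G0 X-8.00 Y0.00 Z2.80
G1 X-6.93 Y-4.00 E0.1377
G1 X-4.00 Y-6.93 E0.2755
G1 X0.00 Y-8.00 E0.4133
G1 X4.00 Y-6.93 E0.5510
G1 X6.93 Y-4.00 E0.6888
G1 X8.00 Y0.00 E0.8265
G1 X6.93 Y4.00 E0.9642
G1 X4.00 Y6.93 E1.1020
G1 X0.00 Y8.00 E1.2398
G1 X-4.00 Y6.93 E1.3775
G1 X-6.93 Y4.00 E1.5153
G1 X-8.00 Y0.00 E1.6530

At z = 2.8 mm: the r=8 cylinder contributes a regular 12-gon of circumradius 8; the cylinder at (0, 4) does not reach this height (z outside [3, 10.5]); Subtracting the remaining from the first: none of the subtracted shapes is present at this height, so the r=8 cylinder is unchanged — 1 connected region. The outline is a single polygon with 12 vertices. Extrusion per mm of travel: 0.8 × 0.1 / (π × 0.875²) = 0.033260. Accumulating E over each segment gives final E = 1.6530.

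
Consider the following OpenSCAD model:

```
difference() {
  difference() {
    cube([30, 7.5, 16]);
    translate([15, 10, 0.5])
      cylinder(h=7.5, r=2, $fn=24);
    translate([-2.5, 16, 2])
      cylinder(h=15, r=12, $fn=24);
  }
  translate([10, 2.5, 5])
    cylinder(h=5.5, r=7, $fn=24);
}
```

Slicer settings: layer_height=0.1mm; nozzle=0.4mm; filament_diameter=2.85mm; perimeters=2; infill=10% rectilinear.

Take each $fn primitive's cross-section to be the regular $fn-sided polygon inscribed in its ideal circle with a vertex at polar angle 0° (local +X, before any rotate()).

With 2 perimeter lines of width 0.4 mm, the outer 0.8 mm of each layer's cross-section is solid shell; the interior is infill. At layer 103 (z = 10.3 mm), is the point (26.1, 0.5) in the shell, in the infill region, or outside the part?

shell

At z = 10.3 mm: the cube (footprint 30×7.5) is included at this height; the cylinder at (15, 10) does not reach this height (z outside [0.5, 8]); the cylinder at (-2.5, 16): section is a regular 24-gon, circumradius r=12; Subtracting the remaining from the first: starting from the 30×7.5 cube, the r=12 cylinder at (-2.5, 16) partially overlaps it — only the 11.44 mm² overlap (of its 447.24 mm²) is removed, clipping the outline — 1 connected region; the r=7 cylinder at (10, 2.5) contributes a regular 24-gon of circumradius 7; Subtracting the remaining from the first: starting from the result so far, the r=7 cylinder at (10, 2.5) partially overlaps it — only the 96.37 mm² overlap (of its 152.19 mm²) is removed, clipping the outline — 2 connected regions. Overall, the cross-section has 2 separate islands. The nearest boundary edge runs (30.00, 0.00)→(16.48, 0.00); distance from the point to it = 0.50 mm. (Shell/infill is judged within the island containing the point — the largest one.) The point is inside the cross-section, 0.50 mm from the nearest boundary — within the 0.8 mm shell band (2 × 0.4).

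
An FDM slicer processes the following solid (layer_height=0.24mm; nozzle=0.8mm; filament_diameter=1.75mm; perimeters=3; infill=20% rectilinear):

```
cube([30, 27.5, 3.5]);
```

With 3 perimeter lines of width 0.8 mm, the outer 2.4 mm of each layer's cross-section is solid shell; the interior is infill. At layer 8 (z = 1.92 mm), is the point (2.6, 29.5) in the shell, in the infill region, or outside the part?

outside

At z = 1.92 mm: the 30×27.5 cube contributes its full rectangle. Overall, the cross-section is a single solid region. The nearest boundary edge runs (30.00, 27.50)→(0.00, 27.50); distance from the point to it = 2.00 mm. The point is not inside any of the regions above, so it lies outside the cross-section (2.00 mm from the nearest boundary).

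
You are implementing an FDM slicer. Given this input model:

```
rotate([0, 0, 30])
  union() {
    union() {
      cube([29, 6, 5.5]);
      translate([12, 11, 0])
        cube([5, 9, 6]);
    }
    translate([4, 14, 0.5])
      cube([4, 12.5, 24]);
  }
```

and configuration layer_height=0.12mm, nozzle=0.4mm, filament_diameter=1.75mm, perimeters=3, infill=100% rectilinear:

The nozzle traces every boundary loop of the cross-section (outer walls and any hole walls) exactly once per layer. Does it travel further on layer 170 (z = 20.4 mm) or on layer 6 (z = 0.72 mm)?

Layer 170 (z = 20.4): the cube does not reach this height (z outside [0, 5.5]); the cube at (12, 11) is absent (z outside [0, 6]); Merging all regions: nothing is present at this height; the 4×12.5 cube at (4, 14) contributes its full rectangle (perimeter 33.00 mm); Combining (union): only the 4×12.5 cube at (4, 14) is present, so the union is just that shape — boundary = 33.00 mm; (whole slice rotated 30° about Z — lengths, areas and connectivity unchanged). So its perimeter = 33.00 mm. Layer 6 (z = 0.72): the cube is present — its section is the full 29×6 rectangle (perimeter 70.00 mm); the cube at (12, 11) (footprint 5×9) is included at this height (perimeter 28.00 mm); Taking the union: the 2 present regions are separate (no shared area or edge), so areas and boundary lengths simply add and each stays a separate island — boundary = 98.00 mm; the 4×12.5 cube at (4, 14) contributes its full rectangle (perimeter 33.00 mm); Taking the union: the 2 present regions are separate (no shared area or edge), so areas and boundary lengths simply add and each stays a separate island — boundary = 131.00 mm; (rotated 30° about Z; rotation is an isometry so areas/perimeters/island counts are preserved). So its perimeter = 131.00 mm. Layer 6 is larger (131.00 vs 33.00 mm).

layer 6 (z = 0.72 mm)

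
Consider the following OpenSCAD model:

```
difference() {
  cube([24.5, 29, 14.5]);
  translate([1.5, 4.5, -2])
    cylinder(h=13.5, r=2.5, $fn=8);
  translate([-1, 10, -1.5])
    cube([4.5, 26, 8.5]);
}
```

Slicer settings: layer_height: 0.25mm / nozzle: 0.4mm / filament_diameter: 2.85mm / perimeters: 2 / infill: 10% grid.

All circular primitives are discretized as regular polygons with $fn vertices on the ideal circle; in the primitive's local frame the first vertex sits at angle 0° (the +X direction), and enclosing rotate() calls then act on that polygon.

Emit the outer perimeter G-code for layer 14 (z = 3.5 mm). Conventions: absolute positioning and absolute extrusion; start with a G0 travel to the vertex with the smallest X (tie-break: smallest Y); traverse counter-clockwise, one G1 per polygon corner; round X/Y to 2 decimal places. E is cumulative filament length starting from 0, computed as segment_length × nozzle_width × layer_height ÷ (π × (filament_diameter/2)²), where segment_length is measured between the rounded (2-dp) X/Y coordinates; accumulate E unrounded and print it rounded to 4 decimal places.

At z = 3.5 mm: the cube is present — its section is the full 24.5×29 rectangle; the cylinder at (1.5, 4.5): section is a regular 8-gon, circumradius r=2.5; the 4.5×26 cube at (-1, 10) contributes its full rectangle; After the difference (first − rest): starting from the 24.5×29 cube, the r=2.5 cylinder at (1.5, 4.5) partially overlaps it — only the 15.41 mm² overlap (of its 17.68 mm²) is removed, clipping the outline; the 4.5×26 cube at (-1, 10) partially overlaps it — only the 66.50 mm² overlap (of its 117.00 mm²) is removed, clipping the outline — 1 connected region. The outline is a single polygon with 13 vertices. Extrusion per mm of travel: 0.4 × 0.25 / (π × 1.425²) = 0.015675. Accumulating E over each segment gives final E = 1.7893.

G0 X0.00 Y0.00 Z3.50
G1 X24.50 Y0.00 E0.3840
G1 X24.50 Y29.00 E0.8386
G1 X3.50 Y29.00 E1.1678
G1 X3.50 Y10.00 E1.4657
G1 X0.00 Y10.00 E1.5205
G1 X0.00 Y6.38 E1.5773
G1 X1.50 Y7.00 E1.6027
G1 X3.27 Y6.27 E1.6327
G1 X4.00 Y4.50 E1.6627
G1 X3.27 Y2.73 E1.6927
G1 X1.50 Y2.00 E1.7228
G1 X0.00 Y2.62 E1.7482
G1 X0.00 Y0.00 E1.7893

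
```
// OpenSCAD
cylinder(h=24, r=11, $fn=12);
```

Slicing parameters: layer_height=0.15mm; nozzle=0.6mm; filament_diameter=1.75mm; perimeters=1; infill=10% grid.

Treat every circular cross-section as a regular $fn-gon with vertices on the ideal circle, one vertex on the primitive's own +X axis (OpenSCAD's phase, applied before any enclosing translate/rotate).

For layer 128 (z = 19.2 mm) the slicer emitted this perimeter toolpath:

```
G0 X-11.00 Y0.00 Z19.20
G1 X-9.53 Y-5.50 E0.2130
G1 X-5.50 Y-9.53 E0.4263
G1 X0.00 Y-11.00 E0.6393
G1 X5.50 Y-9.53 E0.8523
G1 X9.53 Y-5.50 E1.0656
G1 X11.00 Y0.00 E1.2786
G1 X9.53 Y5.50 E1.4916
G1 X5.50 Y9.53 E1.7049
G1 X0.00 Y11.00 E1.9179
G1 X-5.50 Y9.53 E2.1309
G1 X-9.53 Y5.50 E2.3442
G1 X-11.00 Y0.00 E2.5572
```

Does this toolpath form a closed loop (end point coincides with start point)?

yes

Start point (G0): (-11.00, 0.00). End point (last G1): the path returns to the start — closed.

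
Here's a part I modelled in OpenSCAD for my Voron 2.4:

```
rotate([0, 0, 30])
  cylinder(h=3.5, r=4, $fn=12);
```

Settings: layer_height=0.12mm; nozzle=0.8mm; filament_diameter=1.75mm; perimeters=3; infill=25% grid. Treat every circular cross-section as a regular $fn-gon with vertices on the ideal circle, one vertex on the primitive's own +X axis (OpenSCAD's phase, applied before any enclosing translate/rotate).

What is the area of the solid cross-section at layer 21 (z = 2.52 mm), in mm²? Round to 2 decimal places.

48.00 mm²

At z = 2.52 mm: the r=4 cylinder contributes a regular 12-gon of circumradius 4 (area = (12/2)·4.000²·sin(360°/12) = 48.00 mm²); (whole slice rotated 30° about Z — lengths, areas and connectivity unchanged). Overall, the cross-section is a single solid region. Net area = 48.00 mm².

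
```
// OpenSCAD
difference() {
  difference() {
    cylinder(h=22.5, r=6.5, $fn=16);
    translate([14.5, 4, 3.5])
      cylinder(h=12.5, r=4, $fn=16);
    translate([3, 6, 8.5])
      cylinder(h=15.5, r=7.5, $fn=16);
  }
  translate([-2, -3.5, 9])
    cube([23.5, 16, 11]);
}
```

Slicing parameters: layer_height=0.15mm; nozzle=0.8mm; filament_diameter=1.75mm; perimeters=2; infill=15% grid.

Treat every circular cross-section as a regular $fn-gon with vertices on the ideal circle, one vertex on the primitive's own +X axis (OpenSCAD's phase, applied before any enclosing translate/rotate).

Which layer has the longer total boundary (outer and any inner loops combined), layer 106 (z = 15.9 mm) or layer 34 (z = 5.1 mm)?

layer 34 (z = 5.1 mm)

Layer 106 (z = 15.9): the r=6.5 cylinder contributes a regular 16-gon of circumradius 6.5 (perimeter = 2·16·6.500·sin(180°/16) = 40.58 mm); the cylinder at (14.5, 4): section is a regular 16-gon, circumradius r=4 (perimeter = 2·16·4.000·sin(180°/16) = 24.97 mm); the r=7.5 cylinder at (3, 6) contributes a regular 16-gon of circumradius 7.5 (perimeter = 2·16·7.500·sin(180°/16) = 46.82 mm); Subtracting the remaining from the first: starting from the r=6.5 cylinder, the r=4 cylinder at (14.5, 4) misses the remaining region (no effect); the r=7.5 cylinder at (3, 6) partially overlaps it — only the 60.74 mm² overlap (of its 172.21 mm²) is removed, clipping the outline — boundary = 39.21 mm; the 23.5×16 cube at (-2, -3.5) contributes its full rectangle (perimeter 79.00 mm); Subtracting the remaining from the first: starting from that combined region, the 23.5×16 cube at (-2, -3.5) partially overlaps it — only the 20.43 mm² overlap (of its 376.00 mm²) is removed, clipping the outline — boundary = 38.34 mm. So its perimeter = 38.34 mm. Layer 34 (z = 5.1): the r=6.5 cylinder gives a regular 16-gon of circumradius 6.5 (constant along its height) (perimeter = 2·16·6.500·sin(180°/16) = 40.58 mm); the r=4 cylinder at (14.5, 4) contributes a regular 16-gon of circumradius 4 (perimeter = 2·16·4.000·sin(180°/16) = 24.97 mm); the cylinder at (3, 6) does not reach this height (z outside [8.5, 24]); Subtracting the remaining from the first: starting from the r=6.5 cylinder, the r=4 cylinder at (14.5, 4) misses the remaining region (no effect) — boundary = 40.58 mm; the cube at (-2, -3.5) is absent (z outside [9, 20]); Subtracting the remaining from the first: none of the subtracted shapes is present at this height, so that combined region is unchanged — boundary = 40.58 mm. So its perimeter = 40.58 mm. Layer 34 is larger (40.58 vs 38.34 mm).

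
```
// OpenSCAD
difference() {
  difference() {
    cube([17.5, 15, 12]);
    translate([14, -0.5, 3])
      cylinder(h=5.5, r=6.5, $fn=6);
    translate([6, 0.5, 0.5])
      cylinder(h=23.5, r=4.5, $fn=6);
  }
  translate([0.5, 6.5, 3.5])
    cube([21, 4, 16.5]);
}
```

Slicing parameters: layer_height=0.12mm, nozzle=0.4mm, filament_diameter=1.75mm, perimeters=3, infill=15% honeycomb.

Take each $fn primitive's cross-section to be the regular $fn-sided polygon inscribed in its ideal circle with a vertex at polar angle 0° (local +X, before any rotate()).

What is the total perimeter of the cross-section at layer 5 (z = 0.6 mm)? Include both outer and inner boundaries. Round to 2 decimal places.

At z = 0.6 mm: the cube (footprint 17.5×15) is included at this height (perimeter 65.00 mm); the cylinder at (14, -0.5) does not reach this height (z outside [3, 8.5]); the cylinder at (6, 0.5): section is a regular 6-gon, circumradius r=4.5 (perimeter = 2·6·4.500·sin(180°/6) = 27.00 mm); Taking the first minus the rest: starting from the 17.5×15 cube, the r=4.5 cylinder at (6, 0.5) partially overlaps it — only the 30.66 mm² overlap (of its 52.61 mm²) is removed, clipping the outline — boundary = 71.23 mm; the cube at (0.5, 6.5) is absent (z outside [3.5, 20]); After the difference (first − rest): none of the subtracted shapes is present at this height, so that combined region is unchanged — boundary = 71.23 mm. Overall, the cross-section is a single solid region. Total boundary length (outer) = 71.23 mm.

71.23 mm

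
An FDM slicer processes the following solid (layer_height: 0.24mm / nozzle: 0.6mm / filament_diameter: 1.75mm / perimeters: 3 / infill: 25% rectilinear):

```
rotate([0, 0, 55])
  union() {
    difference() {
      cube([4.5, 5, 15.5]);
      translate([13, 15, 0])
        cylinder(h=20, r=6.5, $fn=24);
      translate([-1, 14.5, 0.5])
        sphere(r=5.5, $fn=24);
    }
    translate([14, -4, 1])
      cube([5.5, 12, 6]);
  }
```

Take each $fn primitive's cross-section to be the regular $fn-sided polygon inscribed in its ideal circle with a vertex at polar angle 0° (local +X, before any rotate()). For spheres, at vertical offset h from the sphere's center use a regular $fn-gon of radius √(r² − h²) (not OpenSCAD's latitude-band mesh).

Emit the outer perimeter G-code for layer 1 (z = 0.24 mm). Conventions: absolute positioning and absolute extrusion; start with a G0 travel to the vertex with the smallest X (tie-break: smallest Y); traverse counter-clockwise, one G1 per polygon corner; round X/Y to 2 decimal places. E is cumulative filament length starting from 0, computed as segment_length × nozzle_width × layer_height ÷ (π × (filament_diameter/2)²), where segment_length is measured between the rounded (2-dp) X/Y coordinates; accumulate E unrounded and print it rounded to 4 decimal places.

G0 X-4.10 Y2.87 Z0.24
G1 X0.00 Y0.00 E0.2996
G1 X2.58 Y3.69 E0.5692
G1 X-1.51 Y6.55 E0.8680
G1 X-4.10 Y2.87 E1.1374

At z = 0.24 mm: the cube is present — its section is the full 4.5×5 rectangle; the r=6.5 cylinder at (13, 15) contributes a regular 24-gon of circumradius 6.5; the r=5.5 sphere at (-1, 14.5) contributes a regular 24-gon of circumradius √(5.5²−0.26²) = 5.494; Taking the first minus the rest: starting from the 4.5×5 cube, the r=6.5 cylinder at (13, 15) misses the remaining region (no effect); the r=5.5 sphere at (-1, 14.5) misses the remaining region (no effect) — 1 connected region; the cube at (14, -4) is not intersected at this z (z outside [1, 7]); Taking the union: only that combined region is present, so the union is just that shape — 1 connected region; (rotated 55° about Z; rotation is an isometry so areas/perimeters/island counts are preserved). The outline is a single polygon with 4 vertices. Extrusion per mm of travel: 0.6 × 0.24 / (π × 0.875²) = 0.059868. Accumulating E over each segment gives final E = 1.1374.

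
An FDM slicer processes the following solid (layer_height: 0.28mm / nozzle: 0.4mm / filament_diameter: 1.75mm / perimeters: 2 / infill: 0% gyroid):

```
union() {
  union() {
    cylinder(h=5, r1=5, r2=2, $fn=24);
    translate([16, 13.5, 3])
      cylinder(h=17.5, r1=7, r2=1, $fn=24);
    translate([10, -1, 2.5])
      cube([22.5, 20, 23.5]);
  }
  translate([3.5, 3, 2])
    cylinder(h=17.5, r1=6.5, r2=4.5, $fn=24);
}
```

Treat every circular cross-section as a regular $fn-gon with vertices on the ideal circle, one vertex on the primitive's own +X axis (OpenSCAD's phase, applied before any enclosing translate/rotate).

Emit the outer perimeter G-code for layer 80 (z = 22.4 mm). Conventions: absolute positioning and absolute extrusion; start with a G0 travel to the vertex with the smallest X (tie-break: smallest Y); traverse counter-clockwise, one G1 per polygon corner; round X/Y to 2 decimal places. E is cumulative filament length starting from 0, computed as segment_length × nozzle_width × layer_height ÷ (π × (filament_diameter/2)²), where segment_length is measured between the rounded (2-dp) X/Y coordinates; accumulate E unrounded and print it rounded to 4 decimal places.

At z = 22.4 mm: the cone is not intersected at this z (z outside [0, 5]); the cone at (16, 13.5) is absent (z outside [3, 20.5]); the 22.5×20 cube at (10, -1) contributes its full rectangle; Merging all regions: only the 22.5×20 cube at (10, -1) is present, so the union is just that shape — 1 connected region; the cone at (3.5, 3) is not intersected at this z (z outside [2, 19.5]); Taking the union: only the result so far is present, so the union is just that shape — 1 connected region. The outline is a single polygon with 4 vertices. Extrusion per mm of travel: 0.4 × 0.28 / (π × 0.875²) = 0.046564. Accumulating E over each segment gives final E = 3.9580.

G0 X10.00 Y-1.00 Z22.40
G1 X32.50 Y-1.00 E1.0477
G1 X32.50 Y19.00 E1.9790
G1 X10.00 Y19.00 E3.0267
G1 X10.00 Y-1.00 E3.9580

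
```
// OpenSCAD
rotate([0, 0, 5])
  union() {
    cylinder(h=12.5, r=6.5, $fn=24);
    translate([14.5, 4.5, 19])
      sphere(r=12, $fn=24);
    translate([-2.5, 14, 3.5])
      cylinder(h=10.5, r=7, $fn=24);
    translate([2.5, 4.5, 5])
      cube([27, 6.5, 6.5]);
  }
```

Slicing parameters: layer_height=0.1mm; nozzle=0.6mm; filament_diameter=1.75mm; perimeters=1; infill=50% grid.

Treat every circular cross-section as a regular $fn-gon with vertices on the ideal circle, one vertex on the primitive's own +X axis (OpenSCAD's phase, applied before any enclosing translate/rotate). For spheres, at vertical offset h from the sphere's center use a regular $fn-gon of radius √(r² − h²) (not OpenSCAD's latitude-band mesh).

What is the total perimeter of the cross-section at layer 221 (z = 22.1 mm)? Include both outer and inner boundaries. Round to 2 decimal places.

At z = 22.1 mm: the cylinder does not reach this height (z outside [0, 12.5]); the r=12 sphere at (14.5, 4.5) slices to a regular 24-gon of circumradius 11.593 (√(r²−h²) with h=3.1 from center) (perimeter = 2·24·11.593·sin(180°/24) = 72.63 mm); the cylinder at (-2.5, 14) is absent (z outside [3.5, 14]); the cube at (2.5, 4.5) is not intersected at this z (z outside [5, 11.5]); Merging all regions: only the r=12 sphere at (14.5, 4.5) is present, so the union is just that shape — boundary = 72.63 mm; (whole slice rotated 5° about Z — lengths, areas and connectivity unchanged). Overall, the cross-section is a single solid region. Total boundary length (outer) = 72.63 mm.

72.63 mm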